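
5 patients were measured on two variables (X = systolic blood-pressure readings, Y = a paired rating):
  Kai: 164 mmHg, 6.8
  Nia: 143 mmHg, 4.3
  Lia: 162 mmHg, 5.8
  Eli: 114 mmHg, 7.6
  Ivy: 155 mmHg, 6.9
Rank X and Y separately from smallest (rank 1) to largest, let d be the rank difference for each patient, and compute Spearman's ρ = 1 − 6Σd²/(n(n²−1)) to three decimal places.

Ranks of variable 1: 5, 2, 4, 1, 3
Ranks of variable 2: 3, 1, 2, 5, 4
d = r₁ − r₂: 2, 1, 2, -4, -1
d²: 4, 1, 4, 16, 1; Σd² = 26
ρ = 1 − 6·26/(5·24) = 1 − 156/120 = -0.300

-0.300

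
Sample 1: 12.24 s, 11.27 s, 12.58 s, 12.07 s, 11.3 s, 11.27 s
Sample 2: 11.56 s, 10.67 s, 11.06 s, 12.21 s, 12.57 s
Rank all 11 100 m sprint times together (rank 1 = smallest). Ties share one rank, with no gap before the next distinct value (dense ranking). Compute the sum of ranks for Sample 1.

34

Sorted (ascending): 10.67, 11.06, 11.27, 11.27, 11.3, 11.56, 12.07, 12.21, 12.24, 12.57, 12.58
The 2 values of 11.27 share dense rank 3.
Remaining distinct values take the next consecutive integers.
Sample 1 values → pooled ranks: 12.24→8, 11.27→3, 12.58→10, 12.07→6, 11.3→4, 11.27→3
Rank sum = 8 + 3 + 10 + 6 + 4 + 3 = 34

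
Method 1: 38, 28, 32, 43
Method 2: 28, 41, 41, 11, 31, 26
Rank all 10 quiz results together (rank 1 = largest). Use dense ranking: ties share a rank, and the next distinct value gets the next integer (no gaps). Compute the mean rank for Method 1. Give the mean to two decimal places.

Sorted (descending): 43, 41, 41, 38, 32, 31, 28, 28, 26, 11
The 2 values of 41 share dense rank 2.
The 2 values of 28 share dense rank 6.
Remaining distinct values take the next consecutive integers.
Method 1 values → pooled ranks: 38→3, 28→6, 32→4, 43→1
Mean rank = (3 + 6 + 4 + 1) / 4 = 3.50

3.50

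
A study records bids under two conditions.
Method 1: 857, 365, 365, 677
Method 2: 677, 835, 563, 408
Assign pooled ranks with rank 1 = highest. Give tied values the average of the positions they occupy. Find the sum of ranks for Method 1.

19.5

Sorted (descending): 857, 835, 677, 677, 563, 408, 365, 365
The 2 values of 677 occupy positions 3–4 → average rank (3+4)/2 = 3.5.
The 2 values of 365 occupy positions 7–8 → average rank (7+8)/2 = 7.5.
Method 1 values → pooled ranks: 857→1, 365→7.5, 365→7.5, 677→3.5
Rank sum = 1 + 7.5 + 7.5 + 3.5 = 19.5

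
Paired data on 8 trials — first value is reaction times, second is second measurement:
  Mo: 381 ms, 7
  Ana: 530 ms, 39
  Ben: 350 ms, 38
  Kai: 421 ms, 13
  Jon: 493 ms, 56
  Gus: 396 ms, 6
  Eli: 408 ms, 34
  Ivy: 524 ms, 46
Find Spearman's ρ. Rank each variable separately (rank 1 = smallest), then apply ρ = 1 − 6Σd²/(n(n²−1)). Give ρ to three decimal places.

0.619

Ranks of variable 1: 2, 8, 1, 5, 6, 3, 4, 7
Ranks of variable 2: 2, 6, 5, 3, 8, 1, 4, 7
d = r₁ − r₂: 0, 2, -4, 2, -2, 2, 0, 0
d²: 0, 4, 16, 4, 4, 4, 0, 0; Σd² = 32
ρ = 1 − 6·32/(8·63) = 1 − 192/504 = 0.619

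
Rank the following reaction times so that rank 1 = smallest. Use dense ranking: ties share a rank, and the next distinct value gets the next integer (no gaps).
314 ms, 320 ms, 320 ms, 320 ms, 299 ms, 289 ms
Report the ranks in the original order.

3, 4, 4, 4, 2, 1

Sorted (ascending): 289, 299, 314, 320, 320, 320
The 3 values of 320 share dense rank 4.
Remaining distinct values take the next consecutive integers.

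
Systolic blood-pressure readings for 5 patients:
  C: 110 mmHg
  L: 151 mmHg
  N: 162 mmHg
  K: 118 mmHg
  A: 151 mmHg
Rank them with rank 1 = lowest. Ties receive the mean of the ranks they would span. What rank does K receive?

2

Sorted (ascending): 110, 118, 151, 151, 162
The 2 values of 151 occupy positions 3–4 → average rank (3+4)/2 = 3.5.
K has value 118 mmHg → rank 2.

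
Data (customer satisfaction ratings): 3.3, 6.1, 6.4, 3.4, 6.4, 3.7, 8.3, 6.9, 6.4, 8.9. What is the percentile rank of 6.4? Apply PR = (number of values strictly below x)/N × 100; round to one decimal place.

N = 10.
Strictly below 6.4: 4. Equal to 6.4: 3.
PR = 4/10 × 100 = 40.0

40.0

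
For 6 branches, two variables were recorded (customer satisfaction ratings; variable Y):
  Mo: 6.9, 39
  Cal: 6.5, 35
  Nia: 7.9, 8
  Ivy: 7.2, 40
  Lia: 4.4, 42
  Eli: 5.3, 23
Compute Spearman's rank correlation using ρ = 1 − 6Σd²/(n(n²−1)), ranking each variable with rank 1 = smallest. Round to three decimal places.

-0.429

Ranks of variable 1: 4, 3, 6, 5, 1, 2
Ranks of variable 2: 4, 3, 1, 5, 6, 2
d = r₁ − r₂: 0, 0, 5, 0, -5, 0
d²: 0, 0, 25, 0, 25, 0; Σd² = 50
ρ = 1 − 6·50/(6·35) = 1 − 300/210 = -0.429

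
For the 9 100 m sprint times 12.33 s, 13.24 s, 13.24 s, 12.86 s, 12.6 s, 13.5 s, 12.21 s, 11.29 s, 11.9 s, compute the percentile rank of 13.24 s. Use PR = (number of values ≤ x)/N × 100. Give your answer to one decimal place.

N = 9.
Strictly below 13.24: 6. Equal to 13.24: 2.
PR = 8/9 × 100 = 88.9

88.9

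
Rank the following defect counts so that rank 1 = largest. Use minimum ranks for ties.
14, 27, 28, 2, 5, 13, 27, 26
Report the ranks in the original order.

Sorted (descending): 28, 27, 27, 26, 14, 13, 5, 2
The 2 values of 27 occupy positions 2–3 → each gets rank 2.

5, 2, 1, 8, 7, 6, 2, 4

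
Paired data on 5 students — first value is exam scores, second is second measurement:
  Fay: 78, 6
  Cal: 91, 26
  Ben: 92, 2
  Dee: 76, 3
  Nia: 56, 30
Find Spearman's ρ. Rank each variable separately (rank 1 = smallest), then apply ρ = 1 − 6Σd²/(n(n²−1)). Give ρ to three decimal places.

Ranks of variable 1: 3, 4, 5, 2, 1
Ranks of variable 2: 3, 4, 1, 2, 5
d = r₁ − r₂: 0, 0, 4, 0, -4
d²: 0, 0, 16, 0, 16; Σd² = 32
ρ = 1 − 6·32/(5·24) = 1 − 192/120 = -0.600

-0.600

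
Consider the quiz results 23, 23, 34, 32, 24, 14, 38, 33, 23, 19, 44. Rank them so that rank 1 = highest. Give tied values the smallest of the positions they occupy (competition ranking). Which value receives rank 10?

Sorted (descending): 44, 38, 34, 33, 32, 24, 23, 23, 23, 19, 14
The 3 values of 23 occupy positions 7–9 → each gets rank 7.
Rank 10 → value 19.

19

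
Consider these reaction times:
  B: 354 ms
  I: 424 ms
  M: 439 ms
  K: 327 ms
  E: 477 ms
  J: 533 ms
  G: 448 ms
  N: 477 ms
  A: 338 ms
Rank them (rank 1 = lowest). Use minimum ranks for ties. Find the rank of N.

7

Sorted (ascending): 327, 338, 354, 424, 439, 448, 477, 477, 533
The 2 values of 477 occupy positions 7–8 → each gets rank 7.
N has value 477 ms → rank 7.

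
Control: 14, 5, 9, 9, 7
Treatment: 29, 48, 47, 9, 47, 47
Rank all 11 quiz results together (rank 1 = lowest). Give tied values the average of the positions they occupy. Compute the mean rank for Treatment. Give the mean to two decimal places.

8.17

Sorted (ascending): 5, 7, 9, 9, 9, 14, 29, 47, 47, 47, 48
The 3 values of 9 occupy positions 3–5 → average rank 4.
The 3 values of 47 occupy positions 8–10 → average rank 9.
Treatment values → pooled ranks: 29→7, 48→11, 47→9, 9→4, 47→9, 47→9
Mean rank = (7 + 11 + 9 + 4 + 9 + 9) / 6 = 8.17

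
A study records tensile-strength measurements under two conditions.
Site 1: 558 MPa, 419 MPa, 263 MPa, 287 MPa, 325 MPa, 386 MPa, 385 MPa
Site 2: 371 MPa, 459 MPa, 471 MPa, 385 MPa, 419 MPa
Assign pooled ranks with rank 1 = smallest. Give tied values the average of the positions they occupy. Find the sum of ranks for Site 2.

39

Sorted (ascending): 263, 287, 325, 371, 385, 385, 386, 419, 419, 459, 471, 558
The 2 values of 385 occupy positions 5–6 → average rank (5+6)/2 = 5.5.
The 2 values of 419 occupy positions 8–9 → average rank (8+9)/2 = 8.5.
Site 2 values → pooled ranks: 371→4, 459→10, 471→11, 385→5.5, 419→8.5
Rank sum = 4 + 10 + 11 + 5.5 + 8.5 = 39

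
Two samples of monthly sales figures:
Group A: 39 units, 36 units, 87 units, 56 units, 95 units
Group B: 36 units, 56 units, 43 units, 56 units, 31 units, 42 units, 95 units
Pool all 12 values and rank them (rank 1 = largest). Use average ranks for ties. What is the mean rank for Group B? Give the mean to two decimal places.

Sorted (descending): 95, 95, 87, 56, 56, 56, 43, 42, 39, 36, 36, 31
The 2 values of 95 occupy positions 1–2 → average rank (1+2)/2 = 1.5.
The 3 values of 56 occupy positions 4–6 → average rank 5.
The 2 values of 36 occupy positions 10–11 → average rank (10+11)/2 = 10.5.
Group B values → pooled ranks: 36→10.5, 56→5, 43→7, 56→5, 31→12, 42→8, 95→1.5
Mean rank = (10.5 + 5 + 7 + 5 + 12 + 8 + 1.5) / 7 = 7.00

7.00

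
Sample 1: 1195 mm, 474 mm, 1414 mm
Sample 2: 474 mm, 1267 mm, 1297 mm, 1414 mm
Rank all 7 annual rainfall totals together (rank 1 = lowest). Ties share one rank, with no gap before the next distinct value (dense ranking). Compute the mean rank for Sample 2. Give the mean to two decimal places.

3.25

Sorted (ascending): 474, 474, 1195, 1267, 1297, 1414, 1414
The 2 values of 474 share dense rank 1.
The 2 values of 1414 share dense rank 5.
Remaining distinct values take the next consecutive integers.
Sample 2 values → pooled ranks: 474→1, 1267→3, 1297→4, 1414→5
Mean rank = (1 + 3 + 4 + 5) / 4 = 3.25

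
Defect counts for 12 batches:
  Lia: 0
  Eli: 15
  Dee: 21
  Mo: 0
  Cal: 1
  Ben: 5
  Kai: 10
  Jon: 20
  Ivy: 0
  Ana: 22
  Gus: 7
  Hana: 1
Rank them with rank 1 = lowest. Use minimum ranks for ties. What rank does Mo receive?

1

Sorted (ascending): 0, 0, 0, 1, 1, 5, 7, 10, 15, 20, 21, 22
The 3 values of 0 occupy positions 1–3 → each gets rank 1.
The 2 values of 1 occupy positions 4–5 → each gets rank 4.
Mo has value 0 → rank 1.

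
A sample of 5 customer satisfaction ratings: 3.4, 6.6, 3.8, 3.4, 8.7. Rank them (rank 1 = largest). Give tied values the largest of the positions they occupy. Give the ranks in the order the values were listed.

Sorted (descending): 8.7, 6.6, 3.8, 3.4, 3.4
The 2 values of 3.4 occupy positions 4–5 → each gets rank 5.

5, 2, 3, 5, 1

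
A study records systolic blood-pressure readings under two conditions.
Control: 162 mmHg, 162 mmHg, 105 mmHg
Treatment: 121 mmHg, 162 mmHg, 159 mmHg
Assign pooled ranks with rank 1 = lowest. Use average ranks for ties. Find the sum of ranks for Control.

Sorted (ascending): 105, 121, 159, 162, 162, 162
The 3 values of 162 occupy positions 4–6 → average rank 5.
Control values → pooled ranks: 162→5, 162→5, 105→1
Rank sum = 5 + 5 + 1 = 11

11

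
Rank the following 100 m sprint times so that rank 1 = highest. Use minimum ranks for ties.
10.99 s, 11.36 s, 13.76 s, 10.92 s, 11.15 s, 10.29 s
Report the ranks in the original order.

Sorted (descending): 13.76, 11.36, 11.15, 10.99, 10.92, 10.29
No ties — each value takes its position as its rank.

4, 2, 1, 5, 3, 6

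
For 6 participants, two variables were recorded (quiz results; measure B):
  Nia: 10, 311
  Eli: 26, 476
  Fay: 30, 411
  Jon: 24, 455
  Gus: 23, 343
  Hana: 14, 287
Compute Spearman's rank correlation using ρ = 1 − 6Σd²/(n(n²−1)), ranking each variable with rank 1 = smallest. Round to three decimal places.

Ranks of variable 1: 1, 5, 6, 4, 3, 2
Ranks of variable 2: 2, 6, 4, 5, 3, 1
d = r₁ − r₂: -1, -1, 2, -1, 0, 1
d²: 1, 1, 4, 1, 0, 1; Σd² = 8
ρ = 1 − 6·8/(6·35) = 1 − 48/210 = 0.771

0.771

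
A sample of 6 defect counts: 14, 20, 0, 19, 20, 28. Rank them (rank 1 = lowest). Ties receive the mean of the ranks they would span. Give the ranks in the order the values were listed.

Sorted (ascending): 0, 14, 19, 20, 20, 28
The 2 values of 20 occupy positions 4–5 → average rank (4+5)/2 = 4.5.

2, 4.5, 1, 3, 4.5, 6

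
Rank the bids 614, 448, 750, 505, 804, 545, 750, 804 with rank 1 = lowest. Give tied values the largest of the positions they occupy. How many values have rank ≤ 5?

Sorted (ascending): 448, 505, 545, 614, 750, 750, 804, 804
The 2 values of 750 occupy positions 5–6 → each gets rank 6.
The 2 values of 804 occupy positions 7–8 → each gets rank 8.
Ranks ≤ 5: {1, 2, 3, 4} → 4 values.

4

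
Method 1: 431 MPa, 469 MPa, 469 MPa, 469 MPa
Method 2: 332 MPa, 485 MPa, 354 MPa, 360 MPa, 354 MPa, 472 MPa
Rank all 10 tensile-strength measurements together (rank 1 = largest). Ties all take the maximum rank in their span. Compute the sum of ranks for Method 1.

21

Sorted (descending): 485, 472, 469, 469, 469, 431, 360, 354, 354, 332
The 3 values of 469 occupy positions 3–5 → each gets rank 5.
The 2 values of 354 occupy positions 8–9 → each gets rank 9.
Method 1 values → pooled ranks: 431→6, 469→5, 469→5, 469→5
Rank sum = 6 + 5 + 5 + 5 = 21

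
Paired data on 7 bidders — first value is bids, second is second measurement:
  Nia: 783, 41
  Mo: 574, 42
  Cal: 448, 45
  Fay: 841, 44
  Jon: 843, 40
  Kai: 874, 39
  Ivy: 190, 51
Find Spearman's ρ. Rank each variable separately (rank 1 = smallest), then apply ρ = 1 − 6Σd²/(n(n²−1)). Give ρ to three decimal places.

Ranks of variable 1: 4, 3, 2, 5, 6, 7, 1
Ranks of variable 2: 3, 4, 6, 5, 2, 1, 7
d = r₁ − r₂: 1, -1, -4, 0, 4, 6, -6
d²: 1, 1, 16, 0, 16, 36, 36; Σd² = 106
ρ = 1 − 6·106/(7·48) = 1 − 636/336 = -0.893

-0.893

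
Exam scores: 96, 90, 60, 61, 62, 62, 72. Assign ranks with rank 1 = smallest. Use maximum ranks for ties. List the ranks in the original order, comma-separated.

Sorted (ascending): 60, 61, 62, 62, 72, 90, 96
The 2 values of 62 occupy positions 3–4 → each gets rank 4.

7, 6, 1, 2, 4, 4, 5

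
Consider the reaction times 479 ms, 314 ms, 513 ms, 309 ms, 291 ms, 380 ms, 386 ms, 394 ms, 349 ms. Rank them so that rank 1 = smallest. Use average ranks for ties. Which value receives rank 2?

Sorted (ascending): 291, 309, 314, 349, 380, 386, 394, 479, 513
No ties — each value takes its position as its rank.
Rank 2 → value 309.

309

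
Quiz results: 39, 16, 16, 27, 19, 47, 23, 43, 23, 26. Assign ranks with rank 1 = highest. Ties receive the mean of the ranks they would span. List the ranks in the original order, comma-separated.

3, 9.5, 9.5, 4, 8, 1, 6.5, 2, 6.5, 5

Sorted (descending): 47, 43, 39, 27, 26, 23, 23, 19, 16, 16
The 2 values of 23 occupy positions 6–7 → average rank (6+7)/2 = 6.5.
The 2 values of 16 occupy positions 9–10 → average rank (9+10)/2 = 9.5.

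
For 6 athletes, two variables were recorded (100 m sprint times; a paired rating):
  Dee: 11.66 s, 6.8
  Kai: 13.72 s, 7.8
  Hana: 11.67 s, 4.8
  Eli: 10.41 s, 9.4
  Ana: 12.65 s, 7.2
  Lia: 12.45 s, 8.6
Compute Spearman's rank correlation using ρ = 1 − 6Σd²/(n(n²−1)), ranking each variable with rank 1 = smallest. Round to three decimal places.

-0.086

Ranks of variable 1: 2, 6, 3, 1, 5, 4
Ranks of variable 2: 2, 4, 1, 6, 3, 5
d = r₁ − r₂: 0, 2, 2, -5, 2, -1
d²: 0, 4, 4, 25, 4, 1; Σd² = 38
ρ = 1 − 6·38/(6·35) = 1 − 228/210 = -0.086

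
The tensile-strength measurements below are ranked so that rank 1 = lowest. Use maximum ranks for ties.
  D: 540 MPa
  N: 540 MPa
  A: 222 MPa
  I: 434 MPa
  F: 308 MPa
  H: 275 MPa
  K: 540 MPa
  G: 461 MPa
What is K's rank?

8

Sorted (ascending): 222, 275, 308, 434, 461, 540, 540, 540
The 3 values of 540 occupy positions 6–8 → each gets rank 8.
K has value 540 MPa → rank 8.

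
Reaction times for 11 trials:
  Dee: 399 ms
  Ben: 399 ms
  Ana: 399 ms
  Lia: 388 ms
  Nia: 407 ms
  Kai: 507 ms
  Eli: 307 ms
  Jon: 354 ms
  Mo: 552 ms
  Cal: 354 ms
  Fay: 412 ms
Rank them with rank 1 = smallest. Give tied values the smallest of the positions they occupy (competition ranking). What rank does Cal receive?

Sorted (ascending): 307, 354, 354, 388, 399, 399, 399, 407, 412, 507, 552
The 2 values of 354 occupy positions 2–3 → each gets rank 2.
The 3 values of 399 occupy positions 5–7 → each gets rank 5.
Cal has value 354 ms → rank 2.

2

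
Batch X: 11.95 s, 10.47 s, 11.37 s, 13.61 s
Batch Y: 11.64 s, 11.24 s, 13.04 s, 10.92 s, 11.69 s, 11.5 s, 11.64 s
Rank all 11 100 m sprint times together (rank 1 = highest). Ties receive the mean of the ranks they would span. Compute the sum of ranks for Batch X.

23

Sorted (descending): 13.61, 13.04, 11.95, 11.69, 11.64, 11.64, 11.5, 11.37, 11.24, 10.92, 10.47
The 2 values of 11.64 occupy positions 5–6 → average rank (5+6)/2 = 5.5.
Batch X values → pooled ranks: 11.95→3, 10.47→11, 11.37→8, 13.61→1
Rank sum = 3 + 11 + 8 + 1 = 23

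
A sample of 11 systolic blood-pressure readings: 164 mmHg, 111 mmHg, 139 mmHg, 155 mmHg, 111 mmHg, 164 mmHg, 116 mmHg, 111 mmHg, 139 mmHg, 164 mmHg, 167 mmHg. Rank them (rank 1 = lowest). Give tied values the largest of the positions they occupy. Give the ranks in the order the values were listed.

Sorted (ascending): 111, 111, 111, 116, 139, 139, 155, 164, 164, 164, 167
The 3 values of 111 occupy positions 1–3 → each gets rank 3.
The 2 values of 139 occupy positions 5–6 → each gets rank 6.
The 3 values of 164 occupy positions 8–10 → each gets rank 10.

10, 3, 6, 7, 3, 10, 4, 3, 6, 10, 11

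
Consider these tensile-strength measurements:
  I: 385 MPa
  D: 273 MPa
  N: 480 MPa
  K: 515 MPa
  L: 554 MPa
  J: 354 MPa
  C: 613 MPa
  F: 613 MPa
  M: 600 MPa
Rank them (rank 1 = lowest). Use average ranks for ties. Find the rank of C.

Sorted (ascending): 273, 354, 385, 480, 515, 554, 600, 613, 613
The 2 values of 613 occupy positions 8–9 → average rank (8+9)/2 = 8.5.
C has value 613 MPa → rank 8.5.

8.5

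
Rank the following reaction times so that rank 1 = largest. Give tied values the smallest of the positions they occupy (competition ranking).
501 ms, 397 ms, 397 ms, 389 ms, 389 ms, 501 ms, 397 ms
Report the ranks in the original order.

Sorted (descending): 501, 501, 397, 397, 397, 389, 389
The 2 values of 501 occupy positions 1–2 → each gets rank 1.
The 3 values of 397 occupy positions 3–5 → each gets rank 3.
The 2 values of 389 occupy positions 6–7 → each gets rank 6.

1, 3, 3, 6, 6, 1, 3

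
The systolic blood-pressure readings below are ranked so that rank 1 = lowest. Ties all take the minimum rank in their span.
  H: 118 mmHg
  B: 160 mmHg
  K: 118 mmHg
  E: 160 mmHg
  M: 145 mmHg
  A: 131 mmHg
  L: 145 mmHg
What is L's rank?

Sorted (ascending): 118, 118, 131, 145, 145, 160, 160
The 2 values of 118 occupy positions 1–2 → each gets rank 1.
The 2 values of 145 occupy positions 4–5 → each gets rank 4.
The 2 values of 160 occupy positions 6–7 → each gets rank 6.
L has value 145 mmHg → rank 4.

4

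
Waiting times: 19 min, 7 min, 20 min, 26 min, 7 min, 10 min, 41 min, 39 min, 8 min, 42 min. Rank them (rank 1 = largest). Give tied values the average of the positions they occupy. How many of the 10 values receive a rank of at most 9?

Sorted (descending): 42, 41, 39, 26, 20, 19, 10, 8, 7, 7
The 2 values of 7 occupy positions 9–10 → average rank (9+10)/2 = 9.5.
Ranks ≤ 9: {1, 2, 3, 4, 5, 6, 7, 8} → 8 values.

8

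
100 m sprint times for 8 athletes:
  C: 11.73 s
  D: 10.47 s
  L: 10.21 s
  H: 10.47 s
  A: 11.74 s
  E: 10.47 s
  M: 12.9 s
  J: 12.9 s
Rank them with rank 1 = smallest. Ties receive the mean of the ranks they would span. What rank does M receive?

Sorted (ascending): 10.21, 10.47, 10.47, 10.47, 11.73, 11.74, 12.9, 12.9
The 3 values of 10.47 occupy positions 2–4 → average rank 3.
The 2 values of 12.9 occupy positions 7–8 → average rank (7+8)/2 = 7.5.
M has value 12.9 s → rank 7.5.

7.5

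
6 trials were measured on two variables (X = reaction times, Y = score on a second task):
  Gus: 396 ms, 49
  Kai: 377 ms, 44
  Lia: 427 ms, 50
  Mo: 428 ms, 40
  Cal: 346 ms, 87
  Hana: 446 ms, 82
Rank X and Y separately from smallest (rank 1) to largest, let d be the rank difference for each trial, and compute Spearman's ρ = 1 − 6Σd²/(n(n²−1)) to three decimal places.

-0.200

Ranks of variable 1: 3, 2, 4, 5, 1, 6
Ranks of variable 2: 3, 2, 4, 1, 6, 5
d = r₁ − r₂: 0, 0, 0, 4, -5, 1
d²: 0, 0, 0, 16, 25, 1; Σd² = 42
ρ = 1 − 6·42/(6·35) = 1 − 252/210 = -0.200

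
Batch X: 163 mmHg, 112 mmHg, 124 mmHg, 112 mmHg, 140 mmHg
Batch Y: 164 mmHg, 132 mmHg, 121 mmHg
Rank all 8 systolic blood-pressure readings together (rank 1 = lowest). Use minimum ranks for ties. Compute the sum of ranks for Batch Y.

16

Sorted (ascending): 112, 112, 121, 124, 132, 140, 163, 164
The 2 values of 112 occupy positions 1–2 → each gets rank 1.
Batch Y values → pooled ranks: 164→8, 132→5, 121→3
Rank sum = 8 + 5 + 3 = 16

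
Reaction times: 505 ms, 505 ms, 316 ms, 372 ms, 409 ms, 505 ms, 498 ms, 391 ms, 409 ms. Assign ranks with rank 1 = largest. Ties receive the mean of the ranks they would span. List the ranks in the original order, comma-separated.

Sorted (descending): 505, 505, 505, 498, 409, 409, 391, 372, 316
The 3 values of 505 occupy positions 1–3 → average rank 2.
The 2 values of 409 occupy positions 5–6 → average rank (5+6)/2 = 5.5.

2, 2, 9, 8, 5.5, 2, 4, 7, 5.5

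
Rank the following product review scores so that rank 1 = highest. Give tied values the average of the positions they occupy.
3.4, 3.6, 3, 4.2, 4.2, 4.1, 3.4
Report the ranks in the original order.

Sorted (descending): 4.2, 4.2, 4.1, 3.6, 3.4, 3.4, 3
The 2 values of 4.2 occupy positions 1–2 → average rank (1+2)/2 = 1.5.
The 2 values of 3.4 occupy positions 5–6 → average rank (5+6)/2 = 5.5.

5.5, 4, 7, 1.5, 1.5, 3, 5.5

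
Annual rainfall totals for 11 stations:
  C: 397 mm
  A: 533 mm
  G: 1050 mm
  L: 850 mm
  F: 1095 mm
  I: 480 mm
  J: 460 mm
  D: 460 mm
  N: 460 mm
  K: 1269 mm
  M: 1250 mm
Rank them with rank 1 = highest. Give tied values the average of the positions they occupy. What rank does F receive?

3

Sorted (descending): 1269, 1250, 1095, 1050, 850, 533, 480, 460, 460, 460, 397
The 3 values of 460 occupy positions 8–10 → average rank 9.
F has value 1095 mm → rank 3.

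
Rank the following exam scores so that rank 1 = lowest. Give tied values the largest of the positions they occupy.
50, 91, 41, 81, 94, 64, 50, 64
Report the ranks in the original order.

3, 7, 1, 6, 8, 5, 3, 5

Sorted (ascending): 41, 50, 50, 64, 64, 81, 91, 94
The 2 values of 50 occupy positions 2–3 → each gets rank 3.
The 2 values of 64 occupy positions 4–5 → each gets rank 5.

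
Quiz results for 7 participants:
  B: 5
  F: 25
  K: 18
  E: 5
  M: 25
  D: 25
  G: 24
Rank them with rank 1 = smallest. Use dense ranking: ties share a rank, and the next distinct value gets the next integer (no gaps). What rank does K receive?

Sorted (ascending): 5, 5, 18, 24, 25, 25, 25
The 2 values of 5 share dense rank 1.
The 3 values of 25 share dense rank 4.
Remaining distinct values take the next consecutive integers.
K has value 18 → rank 2.

2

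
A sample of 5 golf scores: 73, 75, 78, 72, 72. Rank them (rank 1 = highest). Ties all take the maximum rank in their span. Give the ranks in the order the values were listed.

3, 2, 1, 5, 5

Sorted (descending): 78, 75, 73, 72, 72
The 2 values of 72 occupy positions 4–5 → each gets rank 5.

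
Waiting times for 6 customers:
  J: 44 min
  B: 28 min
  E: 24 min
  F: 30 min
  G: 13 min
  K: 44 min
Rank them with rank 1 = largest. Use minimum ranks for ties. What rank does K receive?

Sorted (descending): 44, 44, 30, 28, 24, 13
The 2 values of 44 occupy positions 1–2 → each gets rank 1.
K has value 44 min → rank 1.

1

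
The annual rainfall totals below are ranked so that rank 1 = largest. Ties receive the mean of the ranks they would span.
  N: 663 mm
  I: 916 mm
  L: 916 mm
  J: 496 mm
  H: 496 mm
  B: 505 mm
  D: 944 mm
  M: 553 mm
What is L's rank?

2.5

Sorted (descending): 944, 916, 916, 663, 553, 505, 496, 496
The 2 values of 916 occupy positions 2–3 → average rank (2+3)/2 = 2.5.
The 2 values of 496 occupy positions 7–8 → average rank (7+8)/2 = 7.5.
L has value 916 mm → rank 2.5.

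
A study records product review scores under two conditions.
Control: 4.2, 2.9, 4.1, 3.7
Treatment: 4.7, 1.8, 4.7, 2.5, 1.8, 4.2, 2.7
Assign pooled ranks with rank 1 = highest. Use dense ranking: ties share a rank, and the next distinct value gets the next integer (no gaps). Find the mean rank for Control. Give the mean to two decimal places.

Sorted (descending): 4.7, 4.7, 4.2, 4.2, 4.1, 3.7, 2.9, 2.7, 2.5, 1.8, 1.8
The 2 values of 4.7 share dense rank 1.
The 2 values of 4.2 share dense rank 2.
The 2 values of 1.8 share dense rank 8.
Remaining distinct values take the next consecutive integers.
Control values → pooled ranks: 4.2→2, 2.9→5, 4.1→3, 3.7→4
Mean rank = (2 + 5 + 3 + 4) / 4 = 3.50

3.50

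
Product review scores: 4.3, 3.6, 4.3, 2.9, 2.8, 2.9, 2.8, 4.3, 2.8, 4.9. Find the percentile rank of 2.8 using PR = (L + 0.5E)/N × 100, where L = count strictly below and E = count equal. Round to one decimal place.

N = 10.
Strictly below 2.8: 0. Equal to 2.8: 3.
PR = (0 + 0.5·3)/10 × 100 = 15.0

15.0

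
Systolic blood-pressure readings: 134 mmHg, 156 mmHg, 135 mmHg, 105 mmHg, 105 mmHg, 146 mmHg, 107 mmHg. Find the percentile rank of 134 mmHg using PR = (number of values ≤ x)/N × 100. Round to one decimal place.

N = 7.
Strictly below 134: 3. Equal to 134: 1.
PR = 4/7 × 100 = 57.1

57.1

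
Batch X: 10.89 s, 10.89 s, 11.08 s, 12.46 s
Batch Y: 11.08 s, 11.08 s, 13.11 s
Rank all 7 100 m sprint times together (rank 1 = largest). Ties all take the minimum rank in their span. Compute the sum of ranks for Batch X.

Sorted (descending): 13.11, 12.46, 11.08, 11.08, 11.08, 10.89, 10.89
The 3 values of 11.08 occupy positions 3–5 → each gets rank 3.
The 2 values of 10.89 occupy positions 6–7 → each gets rank 6.
Batch X values → pooled ranks: 10.89→6, 10.89→6, 11.08→3, 12.46→2
Rank sum = 6 + 6 + 3 + 2 = 17

17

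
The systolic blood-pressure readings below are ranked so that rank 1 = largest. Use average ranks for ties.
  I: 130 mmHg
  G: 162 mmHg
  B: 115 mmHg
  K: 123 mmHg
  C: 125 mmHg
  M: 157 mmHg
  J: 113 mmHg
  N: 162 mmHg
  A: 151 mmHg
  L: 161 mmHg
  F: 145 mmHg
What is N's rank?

Sorted (descending): 162, 162, 161, 157, 151, 145, 130, 125, 123, 115, 113
The 2 values of 162 occupy positions 1–2 → average rank (1+2)/2 = 1.5.
N has value 162 mmHg → rank 1.5.

1.5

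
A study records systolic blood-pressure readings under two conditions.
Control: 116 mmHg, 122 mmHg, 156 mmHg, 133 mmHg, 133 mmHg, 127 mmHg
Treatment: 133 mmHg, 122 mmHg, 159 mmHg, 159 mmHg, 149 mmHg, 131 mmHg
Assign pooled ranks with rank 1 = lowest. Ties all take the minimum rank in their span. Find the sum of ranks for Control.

29

Sorted (ascending): 116, 122, 122, 127, 131, 133, 133, 133, 149, 156, 159, 159
The 2 values of 122 occupy positions 2–3 → each gets rank 2.
The 3 values of 133 occupy positions 6–8 → each gets rank 6.
The 2 values of 159 occupy positions 11–12 → each gets rank 11.
Control values → pooled ranks: 116→1, 122→2, 156→10, 133→6, 133→6, 127→4
Rank sum = 1 + 2 + 10 + 6 + 6 + 4 = 29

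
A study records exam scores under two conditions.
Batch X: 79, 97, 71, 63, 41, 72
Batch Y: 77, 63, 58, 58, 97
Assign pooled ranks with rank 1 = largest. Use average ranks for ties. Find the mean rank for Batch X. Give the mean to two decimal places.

Sorted (descending): 97, 97, 79, 77, 72, 71, 63, 63, 58, 58, 41
The 2 values of 97 occupy positions 1–2 → average rank (1+2)/2 = 1.5.
The 2 values of 63 occupy positions 7–8 → average rank (7+8)/2 = 7.5.
The 2 values of 58 occupy positions 9–10 → average rank (9+10)/2 = 9.5.
Batch X values → pooled ranks: 79→3, 97→1.5, 71→6, 63→7.5, 41→11, 72→5
Mean rank = (3 + 1.5 + 6 + 7.5 + 11 + 5) / 6 = 5.67

5.67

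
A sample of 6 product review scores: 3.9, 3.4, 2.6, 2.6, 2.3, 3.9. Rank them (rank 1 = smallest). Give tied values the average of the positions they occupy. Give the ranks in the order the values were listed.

Sorted (ascending): 2.3, 2.6, 2.6, 3.4, 3.9, 3.9
The 2 values of 2.6 occupy positions 2–3 → average rank (2+3)/2 = 2.5.
The 2 values of 3.9 occupy positions 5–6 → average rank (5+6)/2 = 5.5.

5.5, 4, 2.5, 2.5, 1, 5.5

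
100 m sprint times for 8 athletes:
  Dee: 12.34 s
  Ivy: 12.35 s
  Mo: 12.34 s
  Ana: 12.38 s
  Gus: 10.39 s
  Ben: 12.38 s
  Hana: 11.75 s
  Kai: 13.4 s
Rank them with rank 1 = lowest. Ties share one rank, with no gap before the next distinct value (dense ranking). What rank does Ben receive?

5

Sorted (ascending): 10.39, 11.75, 12.34, 12.34, 12.35, 12.38, 12.38, 13.4
The 2 values of 12.34 share dense rank 3.
The 2 values of 12.38 share dense rank 5.
Remaining distinct values take the next consecutive integers.
Ben has value 12.38 s → rank 5.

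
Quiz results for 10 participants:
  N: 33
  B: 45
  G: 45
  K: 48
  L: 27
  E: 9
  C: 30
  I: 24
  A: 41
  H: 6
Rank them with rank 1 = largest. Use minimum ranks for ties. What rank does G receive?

Sorted (descending): 48, 45, 45, 41, 33, 30, 27, 24, 9, 6
The 2 values of 45 occupy positions 2–3 → each gets rank 2.
G has value 45 → rank 2.

2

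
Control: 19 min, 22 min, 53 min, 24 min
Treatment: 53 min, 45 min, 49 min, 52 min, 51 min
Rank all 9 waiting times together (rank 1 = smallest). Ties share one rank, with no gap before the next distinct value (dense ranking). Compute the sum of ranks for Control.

Sorted (ascending): 19, 22, 24, 45, 49, 51, 52, 53, 53
The 2 values of 53 share dense rank 8.
Remaining distinct values take the next consecutive integers.
Control values → pooled ranks: 19→1, 22→2, 53→8, 24→3
Rank sum = 1 + 2 + 8 + 3 = 14

14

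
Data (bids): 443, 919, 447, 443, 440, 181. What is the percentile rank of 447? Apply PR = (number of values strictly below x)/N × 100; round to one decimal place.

N = 6.
Strictly below 447: 4. Equal to 447: 1.
PR = 4/6 × 100 = 66.7

66.7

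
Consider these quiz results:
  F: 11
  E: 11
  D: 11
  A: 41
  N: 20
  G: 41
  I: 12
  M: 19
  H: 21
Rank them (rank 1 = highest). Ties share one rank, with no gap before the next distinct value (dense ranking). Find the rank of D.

6

Sorted (descending): 41, 41, 21, 20, 19, 12, 11, 11, 11
The 2 values of 41 share dense rank 1.
The 3 values of 11 share dense rank 6.
Remaining distinct values take the next consecutive integers.
D has value 11 → rank 6.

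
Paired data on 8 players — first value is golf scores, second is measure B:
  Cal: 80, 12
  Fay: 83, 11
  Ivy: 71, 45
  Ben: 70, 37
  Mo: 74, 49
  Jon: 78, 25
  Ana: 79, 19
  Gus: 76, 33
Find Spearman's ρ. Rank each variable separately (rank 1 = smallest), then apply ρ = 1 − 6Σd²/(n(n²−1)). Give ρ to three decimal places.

Ranks of variable 1: 7, 8, 2, 1, 3, 5, 6, 4
Ranks of variable 2: 2, 1, 7, 6, 8, 4, 3, 5
d = r₁ − r₂: 5, 7, -5, -5, -5, 1, 3, -1
d²: 25, 49, 25, 25, 25, 1, 9, 1; Σd² = 160
ρ = 1 − 6·160/(8·63) = 1 − 960/504 = -0.905

-0.905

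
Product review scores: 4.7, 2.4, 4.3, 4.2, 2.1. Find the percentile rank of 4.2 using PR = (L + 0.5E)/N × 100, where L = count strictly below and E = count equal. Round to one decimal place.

50.0

N = 5.
Strictly below 4.2: 2. Equal to 4.2: 1.
PR = (2 + 0.5·1)/5 × 100 = 50.0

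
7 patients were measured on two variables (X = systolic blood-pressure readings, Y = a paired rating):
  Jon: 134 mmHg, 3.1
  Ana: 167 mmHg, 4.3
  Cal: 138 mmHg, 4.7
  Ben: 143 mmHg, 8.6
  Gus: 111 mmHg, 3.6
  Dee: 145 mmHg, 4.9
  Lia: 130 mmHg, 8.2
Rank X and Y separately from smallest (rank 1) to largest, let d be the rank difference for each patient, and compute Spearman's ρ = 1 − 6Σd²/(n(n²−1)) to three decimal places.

0.250

Ranks of variable 1: 3, 7, 4, 5, 1, 6, 2
Ranks of variable 2: 1, 3, 4, 7, 2, 5, 6
d = r₁ − r₂: 2, 4, 0, -2, -1, 1, -4
d²: 4, 16, 0, 4, 1, 1, 16; Σd² = 42
ρ = 1 − 6·42/(7·48) = 1 − 252/336 = 0.250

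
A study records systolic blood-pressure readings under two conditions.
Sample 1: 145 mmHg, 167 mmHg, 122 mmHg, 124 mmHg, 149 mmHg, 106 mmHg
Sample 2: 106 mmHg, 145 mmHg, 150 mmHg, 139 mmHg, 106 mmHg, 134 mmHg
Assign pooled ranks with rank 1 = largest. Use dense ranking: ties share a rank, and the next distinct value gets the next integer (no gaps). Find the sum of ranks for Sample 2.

Sorted (descending): 167, 150, 149, 145, 145, 139, 134, 124, 122, 106, 106, 106
The 2 values of 145 share dense rank 4.
The 3 values of 106 share dense rank 9.
Remaining distinct values take the next consecutive integers.
Sample 2 values → pooled ranks: 106→9, 145→4, 150→2, 139→5, 106→9, 134→6
Rank sum = 9 + 4 + 2 + 5 + 9 + 6 = 35

35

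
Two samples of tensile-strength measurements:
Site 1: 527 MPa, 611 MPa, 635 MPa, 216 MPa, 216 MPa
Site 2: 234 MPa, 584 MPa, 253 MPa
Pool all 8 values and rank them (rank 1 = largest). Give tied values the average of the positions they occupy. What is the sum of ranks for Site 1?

22

Sorted (descending): 635, 611, 584, 527, 253, 234, 216, 216
The 2 values of 216 occupy positions 7–8 → average rank (7+8)/2 = 7.5.
Site 1 values → pooled ranks: 527→4, 611→2, 635→1, 216→7.5, 216→7.5
Rank sum = 4 + 2 + 1 + 7.5 + 7.5 = 22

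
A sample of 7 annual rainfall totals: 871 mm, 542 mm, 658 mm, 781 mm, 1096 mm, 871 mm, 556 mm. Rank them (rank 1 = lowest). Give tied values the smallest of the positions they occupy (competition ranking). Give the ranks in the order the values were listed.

Sorted (ascending): 542, 556, 658, 781, 871, 871, 1096
The 2 values of 871 occupy positions 5–6 → each gets rank 5.

5, 1, 3, 4, 7, 5, 2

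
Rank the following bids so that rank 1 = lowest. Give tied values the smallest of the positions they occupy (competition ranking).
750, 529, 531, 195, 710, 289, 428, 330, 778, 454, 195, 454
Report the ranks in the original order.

Sorted (ascending): 195, 195, 289, 330, 428, 454, 454, 529, 531, 710, 750, 778
The 2 values of 195 occupy positions 1–2 → each gets rank 1.
The 2 values of 454 occupy positions 6–7 → each gets rank 6.

11, 8, 9, 1, 10, 3, 5, 4, 12, 6, 1, 6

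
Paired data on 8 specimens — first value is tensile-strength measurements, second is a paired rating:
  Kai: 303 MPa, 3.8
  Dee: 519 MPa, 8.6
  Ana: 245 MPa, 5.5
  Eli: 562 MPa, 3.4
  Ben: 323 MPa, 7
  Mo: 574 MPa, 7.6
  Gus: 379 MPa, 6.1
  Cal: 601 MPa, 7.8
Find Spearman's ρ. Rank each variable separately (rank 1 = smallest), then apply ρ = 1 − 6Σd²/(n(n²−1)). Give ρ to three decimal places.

0.476

Ranks of variable 1: 2, 5, 1, 6, 3, 7, 4, 8
Ranks of variable 2: 2, 8, 3, 1, 5, 6, 4, 7
d = r₁ − r₂: 0, -3, -2, 5, -2, 1, 0, 1
d²: 0, 9, 4, 25, 4, 1, 0, 1; Σd² = 44
ρ = 1 − 6·44/(8·63) = 1 − 264/504 = 0.476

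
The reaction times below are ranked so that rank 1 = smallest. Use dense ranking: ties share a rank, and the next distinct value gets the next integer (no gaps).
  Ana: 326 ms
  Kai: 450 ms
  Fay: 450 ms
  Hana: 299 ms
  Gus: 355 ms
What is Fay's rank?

4

Sorted (ascending): 299, 326, 355, 450, 450
The 2 values of 450 share dense rank 4.
Remaining distinct values take the next consecutive integers.
Fay has value 450 ms → rank 4.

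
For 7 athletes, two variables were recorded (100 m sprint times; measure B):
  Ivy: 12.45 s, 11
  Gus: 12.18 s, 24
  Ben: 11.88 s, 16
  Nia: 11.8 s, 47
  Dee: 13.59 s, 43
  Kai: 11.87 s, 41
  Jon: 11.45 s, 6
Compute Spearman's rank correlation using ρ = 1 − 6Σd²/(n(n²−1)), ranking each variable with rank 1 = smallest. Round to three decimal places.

Ranks of variable 1: 6, 5, 4, 2, 7, 3, 1
Ranks of variable 2: 2, 4, 3, 7, 6, 5, 1
d = r₁ − r₂: 4, 1, 1, -5, 1, -2, 0
d²: 16, 1, 1, 25, 1, 4, 0; Σd² = 48
ρ = 1 − 6·48/(7·48) = 1 − 288/336 = 0.143

0.143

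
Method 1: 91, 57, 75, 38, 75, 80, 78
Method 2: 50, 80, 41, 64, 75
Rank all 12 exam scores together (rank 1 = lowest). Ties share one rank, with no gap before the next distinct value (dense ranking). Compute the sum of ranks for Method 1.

Sorted (ascending): 38, 41, 50, 57, 64, 75, 75, 75, 78, 80, 80, 91
The 3 values of 75 share dense rank 6.
The 2 values of 80 share dense rank 8.
Remaining distinct values take the next consecutive integers.
Method 1 values → pooled ranks: 91→9, 57→4, 75→6, 38→1, 75→6, 80→8, 78→7
Rank sum = 9 + 4 + 6 + 1 + 6 + 8 + 7 = 41

41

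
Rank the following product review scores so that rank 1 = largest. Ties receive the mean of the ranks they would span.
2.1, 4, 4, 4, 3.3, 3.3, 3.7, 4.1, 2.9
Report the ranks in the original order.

Sorted (descending): 4.1, 4, 4, 4, 3.7, 3.3, 3.3, 2.9, 2.1
The 3 values of 4 occupy positions 2–4 → average rank 3.
The 2 values of 3.3 occupy positions 6–7 → average rank (6+7)/2 = 6.5.

9, 3, 3, 3, 6.5, 6.5, 5, 1, 8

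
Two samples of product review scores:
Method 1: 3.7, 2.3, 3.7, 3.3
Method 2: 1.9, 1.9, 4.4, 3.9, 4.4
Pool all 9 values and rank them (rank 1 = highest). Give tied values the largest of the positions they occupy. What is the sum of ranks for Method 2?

Sorted (descending): 4.4, 4.4, 3.9, 3.7, 3.7, 3.3, 2.3, 1.9, 1.9
The 2 values of 4.4 occupy positions 1–2 → each gets rank 2.
The 2 values of 3.7 occupy positions 4–5 → each gets rank 5.
The 2 values of 1.9 occupy positions 8–9 → each gets rank 9.
Method 2 values → pooled ranks: 1.9→9, 1.9→9, 4.4→2, 3.9→3, 4.4→2
Rank sum = 9 + 9 + 2 + 3 + 2 = 25

25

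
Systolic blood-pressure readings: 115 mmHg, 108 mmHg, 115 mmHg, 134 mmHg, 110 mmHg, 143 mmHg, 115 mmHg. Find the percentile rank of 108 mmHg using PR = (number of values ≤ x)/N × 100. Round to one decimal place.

14.3

N = 7.
Strictly below 108: 0. Equal to 108: 1.
PR = 1/7 × 100 = 14.3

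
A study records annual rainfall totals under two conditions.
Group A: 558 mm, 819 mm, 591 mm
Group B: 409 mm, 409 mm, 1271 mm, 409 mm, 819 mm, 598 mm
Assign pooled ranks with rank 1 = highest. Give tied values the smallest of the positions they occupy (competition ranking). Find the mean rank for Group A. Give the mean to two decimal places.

4.33

Sorted (descending): 1271, 819, 819, 598, 591, 558, 409, 409, 409
The 2 values of 819 occupy positions 2–3 → each gets rank 2.
The 3 values of 409 occupy positions 7–9 → each gets rank 7.
Group A values → pooled ranks: 558→6, 819→2, 591→5
Mean rank = (6 + 2 + 5) / 3 = 4.33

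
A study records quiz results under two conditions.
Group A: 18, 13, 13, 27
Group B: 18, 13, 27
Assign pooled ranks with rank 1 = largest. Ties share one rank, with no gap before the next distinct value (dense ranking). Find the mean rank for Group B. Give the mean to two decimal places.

Sorted (descending): 27, 27, 18, 18, 13, 13, 13
The 2 values of 27 share dense rank 1.
The 2 values of 18 share dense rank 2.
The 3 values of 13 share dense rank 3.
Group B values → pooled ranks: 18→2, 13→3, 27→1
Mean rank = (2 + 3 + 1) / 3 = 2.00

2.00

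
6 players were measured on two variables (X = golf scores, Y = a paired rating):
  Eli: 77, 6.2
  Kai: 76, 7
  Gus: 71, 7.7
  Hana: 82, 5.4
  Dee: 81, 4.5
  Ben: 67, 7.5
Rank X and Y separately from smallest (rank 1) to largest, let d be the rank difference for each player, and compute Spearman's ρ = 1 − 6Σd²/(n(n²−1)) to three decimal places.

Ranks of variable 1: 4, 3, 2, 6, 5, 1
Ranks of variable 2: 3, 4, 6, 2, 1, 5
d = r₁ − r₂: 1, -1, -4, 4, 4, -4
d²: 1, 1, 16, 16, 16, 16; Σd² = 66
ρ = 1 − 6·66/(6·35) = 1 − 396/210 = -0.886

-0.886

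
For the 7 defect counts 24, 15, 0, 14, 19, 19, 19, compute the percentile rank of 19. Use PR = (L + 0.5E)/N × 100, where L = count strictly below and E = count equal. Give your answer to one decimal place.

N = 7.
Strictly below 19: 3. Equal to 19: 3.
PR = (3 + 0.5·3)/7 × 100 = 64.3

64.3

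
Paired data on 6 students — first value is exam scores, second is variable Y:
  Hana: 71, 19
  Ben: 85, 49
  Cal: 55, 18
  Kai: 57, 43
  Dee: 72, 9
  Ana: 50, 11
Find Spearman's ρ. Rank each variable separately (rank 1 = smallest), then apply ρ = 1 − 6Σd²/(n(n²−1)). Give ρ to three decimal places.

0.371

Ranks of variable 1: 4, 6, 2, 3, 5, 1
Ranks of variable 2: 4, 6, 3, 5, 1, 2
d = r₁ − r₂: 0, 0, -1, -2, 4, -1
d²: 0, 0, 1, 4, 16, 1; Σd² = 22
ρ = 1 − 6·22/(6·35) = 1 − 132/210 = 0.371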